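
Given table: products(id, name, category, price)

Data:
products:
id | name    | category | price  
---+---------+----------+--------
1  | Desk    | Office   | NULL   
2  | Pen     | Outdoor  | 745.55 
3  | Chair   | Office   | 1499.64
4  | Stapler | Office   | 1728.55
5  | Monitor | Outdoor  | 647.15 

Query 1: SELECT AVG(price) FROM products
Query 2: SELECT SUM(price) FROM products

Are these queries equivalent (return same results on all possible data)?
No, not equivalent

Query 1 returns: [(1155.2225,)]
Query 2 returns: [(4620.89,)]

Reason: AVG vs SUM give different aggregate values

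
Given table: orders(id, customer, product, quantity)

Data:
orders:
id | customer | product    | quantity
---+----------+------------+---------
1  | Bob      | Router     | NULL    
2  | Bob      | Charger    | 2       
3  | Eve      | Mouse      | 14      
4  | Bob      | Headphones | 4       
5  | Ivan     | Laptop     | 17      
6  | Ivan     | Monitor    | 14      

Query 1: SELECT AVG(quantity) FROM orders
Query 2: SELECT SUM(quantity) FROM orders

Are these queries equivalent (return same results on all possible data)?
No, not equivalent

Query 1 returns: [(10.2,)]
Query 2 returns: [(51,)]

Reason: AVG vs SUM give different aggregate values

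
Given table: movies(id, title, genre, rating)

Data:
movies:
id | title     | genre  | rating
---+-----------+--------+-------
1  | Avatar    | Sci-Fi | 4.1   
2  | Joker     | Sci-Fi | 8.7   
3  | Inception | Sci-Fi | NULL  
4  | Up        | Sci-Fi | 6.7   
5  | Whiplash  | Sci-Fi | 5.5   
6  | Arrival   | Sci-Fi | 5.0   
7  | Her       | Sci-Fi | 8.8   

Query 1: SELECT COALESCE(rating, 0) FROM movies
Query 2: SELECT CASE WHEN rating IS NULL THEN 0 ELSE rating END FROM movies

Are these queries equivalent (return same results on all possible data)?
Yes, equivalent

Both queries return: [(0,), (4.1,), (5.0,), (5.5,), (6.7,), (8.7,), (8.8,)]

Reason: COALESCE vs CASE for NULL handling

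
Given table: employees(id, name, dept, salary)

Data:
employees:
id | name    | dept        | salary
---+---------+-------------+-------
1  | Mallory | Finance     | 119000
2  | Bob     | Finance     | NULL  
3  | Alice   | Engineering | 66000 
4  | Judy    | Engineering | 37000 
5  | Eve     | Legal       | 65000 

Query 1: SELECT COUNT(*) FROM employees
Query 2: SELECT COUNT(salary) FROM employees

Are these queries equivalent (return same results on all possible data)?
No, not equivalent

Query 1 returns: [(5,)]
Query 2 returns: [(4,)]

Reason: COUNT(*) includes NULLs, COUNT(column) excludes them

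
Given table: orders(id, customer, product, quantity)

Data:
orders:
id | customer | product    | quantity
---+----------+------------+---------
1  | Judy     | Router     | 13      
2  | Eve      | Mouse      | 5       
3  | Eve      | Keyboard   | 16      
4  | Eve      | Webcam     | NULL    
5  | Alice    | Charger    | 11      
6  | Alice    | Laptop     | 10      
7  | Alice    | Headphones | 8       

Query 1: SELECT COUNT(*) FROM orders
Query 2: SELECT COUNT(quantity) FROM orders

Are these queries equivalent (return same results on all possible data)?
No, not equivalent

Query 1 returns: [(7,)]
Query 2 returns: [(6,)]

Reason: COUNT(*) includes NULLs, COUNT(column) excludes them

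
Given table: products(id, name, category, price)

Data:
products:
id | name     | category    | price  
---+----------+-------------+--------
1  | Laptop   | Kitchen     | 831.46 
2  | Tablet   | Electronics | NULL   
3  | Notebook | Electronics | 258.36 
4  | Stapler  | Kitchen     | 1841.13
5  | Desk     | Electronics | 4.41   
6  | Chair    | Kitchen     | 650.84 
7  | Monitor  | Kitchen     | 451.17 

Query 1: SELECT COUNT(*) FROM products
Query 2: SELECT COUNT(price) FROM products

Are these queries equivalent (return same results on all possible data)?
No, not equivalent

Query 1 returns: [(7,)]
Query 2 returns: [(6,)]

Reason: COUNT(*) includes NULLs, COUNT(column) excludes them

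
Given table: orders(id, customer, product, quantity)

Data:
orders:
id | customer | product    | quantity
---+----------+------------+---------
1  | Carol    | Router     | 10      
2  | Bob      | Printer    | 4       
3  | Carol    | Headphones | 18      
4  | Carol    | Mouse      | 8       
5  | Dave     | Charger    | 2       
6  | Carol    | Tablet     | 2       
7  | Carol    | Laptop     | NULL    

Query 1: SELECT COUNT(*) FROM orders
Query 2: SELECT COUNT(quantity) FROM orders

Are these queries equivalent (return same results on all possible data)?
No, not equivalent

Query 1 returns: [(7,)]
Query 2 returns: [(6,)]

Reason: COUNT(*) includes NULLs, COUNT(column) excludes them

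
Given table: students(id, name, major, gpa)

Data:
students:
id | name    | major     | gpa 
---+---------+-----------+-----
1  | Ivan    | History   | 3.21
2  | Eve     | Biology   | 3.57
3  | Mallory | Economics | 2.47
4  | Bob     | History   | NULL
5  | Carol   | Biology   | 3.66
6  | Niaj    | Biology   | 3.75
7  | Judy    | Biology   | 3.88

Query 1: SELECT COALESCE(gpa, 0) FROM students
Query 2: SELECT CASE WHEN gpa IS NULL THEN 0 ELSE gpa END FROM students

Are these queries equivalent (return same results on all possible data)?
Yes, equivalent

Both queries return: [(0,), (2.47,), (3.21,), (3.57,), (3.66,), (3.75,), (3.88,)]

Reason: COALESCE vs CASE for NULL handling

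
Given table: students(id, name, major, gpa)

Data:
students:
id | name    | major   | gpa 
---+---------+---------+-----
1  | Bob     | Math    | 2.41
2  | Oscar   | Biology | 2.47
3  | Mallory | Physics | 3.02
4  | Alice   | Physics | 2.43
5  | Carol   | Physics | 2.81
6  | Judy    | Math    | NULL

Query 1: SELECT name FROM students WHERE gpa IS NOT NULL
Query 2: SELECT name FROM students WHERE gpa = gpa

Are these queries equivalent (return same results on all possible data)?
Yes, equivalent

Both queries return: [('Alice',), ('Bob',), ('Carol',), ('Mallory',), ('Oscar',)]

Reason: IS NOT NULL vs self-equality (both exclude NULLs)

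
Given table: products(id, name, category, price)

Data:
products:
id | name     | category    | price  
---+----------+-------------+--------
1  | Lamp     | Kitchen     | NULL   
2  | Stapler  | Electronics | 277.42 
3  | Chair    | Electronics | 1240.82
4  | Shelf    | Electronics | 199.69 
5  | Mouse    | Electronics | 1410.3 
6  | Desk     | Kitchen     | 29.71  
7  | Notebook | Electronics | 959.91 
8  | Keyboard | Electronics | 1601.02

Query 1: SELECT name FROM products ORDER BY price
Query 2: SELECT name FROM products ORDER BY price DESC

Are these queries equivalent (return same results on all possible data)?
No, not equivalent

Query 1 returns: [('Lamp',), ('Desk',), ('Shelf',), ('Stapler',), ('Notebook',), ('Chair',), ('Mouse',), ('Keyboard',)]
Query 2 returns: [('Keyboard',), ('Mouse',), ('Chair',), ('Notebook',), ('Stapler',), ('Shelf',), ('Desk',), ('Lamp',)]

Reason: ASC vs DESC gives opposite ordering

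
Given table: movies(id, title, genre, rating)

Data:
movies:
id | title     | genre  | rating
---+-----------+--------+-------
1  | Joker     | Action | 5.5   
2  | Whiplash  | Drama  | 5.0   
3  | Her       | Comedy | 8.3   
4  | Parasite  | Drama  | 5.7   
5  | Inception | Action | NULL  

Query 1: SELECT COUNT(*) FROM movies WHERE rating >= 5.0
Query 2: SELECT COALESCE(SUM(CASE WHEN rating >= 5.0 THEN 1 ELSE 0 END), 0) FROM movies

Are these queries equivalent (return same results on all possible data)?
Yes, equivalent

Both queries return: [(4,)]

Reason: COUNT with WHERE vs conditional SUM (COALESCE handles empty-table NULL)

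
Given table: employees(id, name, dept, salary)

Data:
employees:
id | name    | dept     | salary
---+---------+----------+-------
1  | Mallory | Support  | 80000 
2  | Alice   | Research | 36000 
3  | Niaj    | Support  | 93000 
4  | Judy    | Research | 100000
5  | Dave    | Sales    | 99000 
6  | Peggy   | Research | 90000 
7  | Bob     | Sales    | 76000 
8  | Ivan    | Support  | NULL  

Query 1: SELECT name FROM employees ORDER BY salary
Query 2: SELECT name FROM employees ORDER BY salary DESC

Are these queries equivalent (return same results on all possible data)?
No, not equivalent

Query 1 returns: [('Ivan',), ('Alice',), ('Bob',), ('Mallory',), ('Peggy',), ('Niaj',), ('Dave',), ('Judy',)]
Query 2 returns: [('Judy',), ('Dave',), ('Niaj',), ('Peggy',), ('Mallory',), ('Bob',), ('Alice',), ('Ivan',)]

Reason: ASC vs DESC gives opposite ordering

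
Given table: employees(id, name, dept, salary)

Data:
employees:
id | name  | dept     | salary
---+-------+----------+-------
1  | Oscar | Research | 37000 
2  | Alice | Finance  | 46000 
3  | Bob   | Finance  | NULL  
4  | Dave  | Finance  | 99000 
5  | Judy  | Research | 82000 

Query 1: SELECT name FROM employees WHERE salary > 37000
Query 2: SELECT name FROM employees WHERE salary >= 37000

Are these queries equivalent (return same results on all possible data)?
No, not equivalent

Query 1 returns: [('Alice',), ('Dave',), ('Judy',)]
Query 2 returns: [('Oscar',), ('Alice',), ('Dave',), ('Judy',)]

Reason: > vs >= gives different results when salary = 37000 exists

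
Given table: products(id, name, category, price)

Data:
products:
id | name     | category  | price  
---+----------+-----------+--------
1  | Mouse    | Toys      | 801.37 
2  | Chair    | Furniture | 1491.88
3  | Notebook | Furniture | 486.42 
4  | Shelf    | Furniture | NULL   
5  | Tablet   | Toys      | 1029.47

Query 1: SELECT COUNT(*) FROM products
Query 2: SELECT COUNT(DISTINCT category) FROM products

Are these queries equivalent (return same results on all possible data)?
No, not equivalent

Query 1 returns: [(5,)]
Query 2 returns: [(2,)]

Reason: COUNT(*) counts rows, COUNT(DISTINCT category) counts unique categorys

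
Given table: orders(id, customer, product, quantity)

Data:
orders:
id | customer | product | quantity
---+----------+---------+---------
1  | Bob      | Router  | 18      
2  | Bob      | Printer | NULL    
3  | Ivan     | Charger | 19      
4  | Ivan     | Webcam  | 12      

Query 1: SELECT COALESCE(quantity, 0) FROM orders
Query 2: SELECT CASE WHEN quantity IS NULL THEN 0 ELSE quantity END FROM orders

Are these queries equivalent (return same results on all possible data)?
Yes, equivalent

Both queries return: [(0,), (12,), (18,), (19,)]

Reason: COALESCE vs CASE for NULL handling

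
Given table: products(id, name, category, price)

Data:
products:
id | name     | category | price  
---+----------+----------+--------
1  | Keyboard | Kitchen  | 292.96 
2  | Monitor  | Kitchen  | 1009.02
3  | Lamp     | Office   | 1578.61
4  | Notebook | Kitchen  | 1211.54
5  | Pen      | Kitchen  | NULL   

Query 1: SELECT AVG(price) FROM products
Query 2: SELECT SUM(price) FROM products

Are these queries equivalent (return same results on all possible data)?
No, not equivalent

Query 1 returns: [(1023.0324999999999,)]
Query 2 returns: [(4092.1299999999997,)]

Reason: AVG vs SUM give different aggregate values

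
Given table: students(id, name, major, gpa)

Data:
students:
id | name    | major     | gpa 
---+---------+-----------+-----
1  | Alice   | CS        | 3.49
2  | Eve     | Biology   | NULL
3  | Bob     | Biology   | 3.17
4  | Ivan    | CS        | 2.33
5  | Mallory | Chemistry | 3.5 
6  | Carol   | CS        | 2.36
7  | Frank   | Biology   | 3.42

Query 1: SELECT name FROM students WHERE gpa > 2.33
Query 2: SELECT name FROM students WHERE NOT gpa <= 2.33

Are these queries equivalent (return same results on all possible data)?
Yes, equivalent

Both queries return: [('Alice',), ('Bob',), ('Carol',), ('Frank',), ('Mallory',)]

Reason: Both filter gpa > 2.33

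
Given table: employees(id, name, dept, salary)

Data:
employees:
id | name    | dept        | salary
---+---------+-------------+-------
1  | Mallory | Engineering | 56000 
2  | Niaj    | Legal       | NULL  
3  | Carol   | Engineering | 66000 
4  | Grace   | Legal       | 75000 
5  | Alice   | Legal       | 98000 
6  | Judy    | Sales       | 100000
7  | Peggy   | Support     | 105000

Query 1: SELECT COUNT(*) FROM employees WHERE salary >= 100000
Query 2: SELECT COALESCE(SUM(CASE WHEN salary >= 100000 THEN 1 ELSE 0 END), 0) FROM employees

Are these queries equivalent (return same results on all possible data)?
Yes, equivalent

Both queries return: [(2,)]

Reason: COUNT with WHERE vs conditional SUM (COALESCE handles empty-table NULL)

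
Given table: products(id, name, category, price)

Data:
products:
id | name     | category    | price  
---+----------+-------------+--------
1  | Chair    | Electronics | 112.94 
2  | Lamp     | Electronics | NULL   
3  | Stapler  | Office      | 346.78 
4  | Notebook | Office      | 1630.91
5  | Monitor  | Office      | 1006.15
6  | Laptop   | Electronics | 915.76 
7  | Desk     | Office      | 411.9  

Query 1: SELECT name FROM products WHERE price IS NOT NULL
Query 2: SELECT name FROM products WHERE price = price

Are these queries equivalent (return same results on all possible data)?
Yes, equivalent

Both queries return: [('Chair',), ('Desk',), ('Laptop',), ('Monitor',), ('Notebook',), ('Stapler',)]

Reason: IS NOT NULL vs self-equality (both exclude NULLs)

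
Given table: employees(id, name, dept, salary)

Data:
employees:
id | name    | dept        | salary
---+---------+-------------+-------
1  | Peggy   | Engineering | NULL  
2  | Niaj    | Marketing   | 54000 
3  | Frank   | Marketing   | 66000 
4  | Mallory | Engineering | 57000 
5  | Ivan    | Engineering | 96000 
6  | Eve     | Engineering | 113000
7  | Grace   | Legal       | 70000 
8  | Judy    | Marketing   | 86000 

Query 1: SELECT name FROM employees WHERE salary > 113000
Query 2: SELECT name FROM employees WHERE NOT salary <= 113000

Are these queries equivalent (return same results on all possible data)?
Yes, equivalent

Both queries return: []

Reason: Both filter salary > 113000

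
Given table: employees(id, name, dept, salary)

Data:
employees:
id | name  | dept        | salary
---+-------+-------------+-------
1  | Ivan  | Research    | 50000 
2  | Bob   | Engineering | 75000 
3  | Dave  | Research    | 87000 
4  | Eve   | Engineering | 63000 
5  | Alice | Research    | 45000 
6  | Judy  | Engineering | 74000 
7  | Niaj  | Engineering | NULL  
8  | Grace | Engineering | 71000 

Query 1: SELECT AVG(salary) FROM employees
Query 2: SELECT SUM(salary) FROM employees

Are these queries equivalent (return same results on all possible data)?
No, not equivalent

Query 1 returns: [(66428.57142857143,)]
Query 2 returns: [(465000,)]

Reason: AVG vs SUM give different aggregate values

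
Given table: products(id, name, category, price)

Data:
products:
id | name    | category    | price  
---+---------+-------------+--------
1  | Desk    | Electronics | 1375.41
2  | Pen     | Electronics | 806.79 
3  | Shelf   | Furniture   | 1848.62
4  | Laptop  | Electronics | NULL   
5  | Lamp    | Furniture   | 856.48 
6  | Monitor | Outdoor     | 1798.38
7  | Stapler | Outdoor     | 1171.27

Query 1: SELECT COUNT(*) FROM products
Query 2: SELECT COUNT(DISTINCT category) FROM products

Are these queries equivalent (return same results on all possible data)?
No, not equivalent

Query 1 returns: [(7,)]
Query 2 returns: [(3,)]

Reason: COUNT(*) counts rows, COUNT(DISTINCT category) counts unique categorys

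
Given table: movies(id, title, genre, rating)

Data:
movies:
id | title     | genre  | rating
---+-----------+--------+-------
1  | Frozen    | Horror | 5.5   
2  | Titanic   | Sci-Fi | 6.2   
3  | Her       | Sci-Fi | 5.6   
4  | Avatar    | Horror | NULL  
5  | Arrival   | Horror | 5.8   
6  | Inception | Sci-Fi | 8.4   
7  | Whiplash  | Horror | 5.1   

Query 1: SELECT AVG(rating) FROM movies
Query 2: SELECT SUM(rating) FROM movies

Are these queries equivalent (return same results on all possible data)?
No, not equivalent

Query 1 returns: [(6.1000000000000005,)]
Query 2 returns: [(36.6,)]

Reason: AVG vs SUM give different aggregate values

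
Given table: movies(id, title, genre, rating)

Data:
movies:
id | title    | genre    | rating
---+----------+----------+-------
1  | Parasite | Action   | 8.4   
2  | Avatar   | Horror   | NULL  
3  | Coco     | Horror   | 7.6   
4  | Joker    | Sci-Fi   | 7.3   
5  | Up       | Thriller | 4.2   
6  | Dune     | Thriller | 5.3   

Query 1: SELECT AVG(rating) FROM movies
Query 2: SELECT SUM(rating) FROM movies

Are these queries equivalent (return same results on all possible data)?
No, not equivalent

Query 1 returns: [(6.56,)]
Query 2 returns: [(32.8,)]

Reason: AVG vs SUM give different aggregate values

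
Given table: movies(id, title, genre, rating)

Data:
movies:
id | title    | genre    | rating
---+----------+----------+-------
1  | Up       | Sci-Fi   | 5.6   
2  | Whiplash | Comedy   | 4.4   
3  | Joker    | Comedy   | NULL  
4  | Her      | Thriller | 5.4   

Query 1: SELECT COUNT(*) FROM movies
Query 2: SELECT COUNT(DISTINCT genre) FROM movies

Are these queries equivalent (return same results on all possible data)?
No, not equivalent

Query 1 returns: [(4,)]
Query 2 returns: [(3,)]

Reason: COUNT(*) counts rows, COUNT(DISTINCT genre) counts unique genres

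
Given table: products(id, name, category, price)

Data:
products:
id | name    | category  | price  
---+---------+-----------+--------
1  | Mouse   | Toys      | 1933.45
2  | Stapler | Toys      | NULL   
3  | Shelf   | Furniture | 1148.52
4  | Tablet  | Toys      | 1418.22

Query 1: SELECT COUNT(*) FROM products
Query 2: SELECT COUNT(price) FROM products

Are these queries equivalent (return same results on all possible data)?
No, not equivalent

Query 1 returns: [(4,)]
Query 2 returns: [(3,)]

Reason: COUNT(*) includes NULLs, COUNT(column) excludes them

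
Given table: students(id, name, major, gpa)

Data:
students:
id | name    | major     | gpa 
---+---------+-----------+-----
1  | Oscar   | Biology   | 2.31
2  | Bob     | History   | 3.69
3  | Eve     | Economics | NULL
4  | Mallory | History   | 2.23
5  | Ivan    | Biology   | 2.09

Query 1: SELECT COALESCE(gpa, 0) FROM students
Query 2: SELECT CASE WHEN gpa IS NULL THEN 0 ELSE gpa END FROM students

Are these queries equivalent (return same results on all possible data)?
Yes, equivalent

Both queries return: [(0,), (2.09,), (2.23,), (2.31,), (3.69,)]

Reason: COALESCE vs CASE for NULL handling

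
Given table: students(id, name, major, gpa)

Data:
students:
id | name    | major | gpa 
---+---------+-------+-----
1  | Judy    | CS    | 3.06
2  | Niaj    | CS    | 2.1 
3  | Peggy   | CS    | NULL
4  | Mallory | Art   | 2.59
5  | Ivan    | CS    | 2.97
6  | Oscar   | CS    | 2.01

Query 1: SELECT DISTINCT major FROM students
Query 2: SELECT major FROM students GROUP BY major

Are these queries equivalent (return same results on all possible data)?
Yes, equivalent

Both queries return: [('Art',), ('CS',)]

Reason: Both get unique majors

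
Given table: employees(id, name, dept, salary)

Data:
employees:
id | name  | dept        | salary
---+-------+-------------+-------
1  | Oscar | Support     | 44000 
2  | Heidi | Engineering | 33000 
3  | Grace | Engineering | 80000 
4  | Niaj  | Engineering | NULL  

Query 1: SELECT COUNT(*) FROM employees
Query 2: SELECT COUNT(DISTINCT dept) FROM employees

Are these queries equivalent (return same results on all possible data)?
No, not equivalent

Query 1 returns: [(4,)]
Query 2 returns: [(2,)]

Reason: COUNT(*) counts rows, COUNT(DISTINCT dept) counts unique depts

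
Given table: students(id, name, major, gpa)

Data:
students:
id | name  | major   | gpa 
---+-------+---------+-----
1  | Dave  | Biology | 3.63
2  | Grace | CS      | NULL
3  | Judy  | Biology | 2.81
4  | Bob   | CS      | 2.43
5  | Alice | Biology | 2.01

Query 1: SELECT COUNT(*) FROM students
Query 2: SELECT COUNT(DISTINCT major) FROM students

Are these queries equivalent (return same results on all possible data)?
No, not equivalent

Query 1 returns: [(5,)]
Query 2 returns: [(2,)]

Reason: COUNT(*) counts rows, COUNT(DISTINCT major) counts unique majors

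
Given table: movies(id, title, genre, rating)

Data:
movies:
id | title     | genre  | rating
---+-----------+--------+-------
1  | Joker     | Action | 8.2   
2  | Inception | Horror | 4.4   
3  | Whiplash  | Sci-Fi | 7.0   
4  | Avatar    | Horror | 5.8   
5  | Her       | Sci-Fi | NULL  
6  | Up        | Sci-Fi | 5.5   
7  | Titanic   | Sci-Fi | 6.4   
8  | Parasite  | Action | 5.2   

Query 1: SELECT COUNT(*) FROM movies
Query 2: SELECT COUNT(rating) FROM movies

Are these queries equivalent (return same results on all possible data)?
No, not equivalent

Query 1 returns: [(8,)]
Query 2 returns: [(7,)]

Reason: COUNT(*) includes NULLs, COUNT(column) excludes them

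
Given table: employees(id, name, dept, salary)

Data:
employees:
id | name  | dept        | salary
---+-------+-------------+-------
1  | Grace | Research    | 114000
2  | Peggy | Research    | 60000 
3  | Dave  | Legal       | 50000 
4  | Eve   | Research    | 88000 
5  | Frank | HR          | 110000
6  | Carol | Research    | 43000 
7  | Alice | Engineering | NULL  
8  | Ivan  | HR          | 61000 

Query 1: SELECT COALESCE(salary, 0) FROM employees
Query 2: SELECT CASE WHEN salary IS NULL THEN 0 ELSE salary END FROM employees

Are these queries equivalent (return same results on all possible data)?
Yes, equivalent

Both queries return: [(0,), (43000,), (50000,), (60000,), (61000,), (88000,), (110000,), (114000,)]

Reason: COALESCE vs CASE for NULL handling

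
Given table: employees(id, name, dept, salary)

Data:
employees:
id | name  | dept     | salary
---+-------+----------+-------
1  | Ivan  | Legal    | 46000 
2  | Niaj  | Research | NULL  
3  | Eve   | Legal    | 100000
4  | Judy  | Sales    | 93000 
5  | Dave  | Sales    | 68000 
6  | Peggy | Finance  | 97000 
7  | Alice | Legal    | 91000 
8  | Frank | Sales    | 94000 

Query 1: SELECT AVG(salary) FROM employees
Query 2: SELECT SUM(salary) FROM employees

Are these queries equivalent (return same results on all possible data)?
No, not equivalent

Query 1 returns: [(84142.85714285714,)]
Query 2 returns: [(589000,)]

Reason: AVG vs SUM give different aggregate values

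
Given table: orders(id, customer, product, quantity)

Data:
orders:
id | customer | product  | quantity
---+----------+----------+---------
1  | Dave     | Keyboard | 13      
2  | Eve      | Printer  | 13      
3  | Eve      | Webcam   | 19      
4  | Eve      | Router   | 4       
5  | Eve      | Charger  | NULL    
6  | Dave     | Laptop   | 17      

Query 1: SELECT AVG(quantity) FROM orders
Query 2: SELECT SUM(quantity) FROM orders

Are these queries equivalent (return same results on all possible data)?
No, not equivalent

Query 1 returns: [(13.2,)]
Query 2 returns: [(66,)]

Reason: AVG vs SUM give different aggregate values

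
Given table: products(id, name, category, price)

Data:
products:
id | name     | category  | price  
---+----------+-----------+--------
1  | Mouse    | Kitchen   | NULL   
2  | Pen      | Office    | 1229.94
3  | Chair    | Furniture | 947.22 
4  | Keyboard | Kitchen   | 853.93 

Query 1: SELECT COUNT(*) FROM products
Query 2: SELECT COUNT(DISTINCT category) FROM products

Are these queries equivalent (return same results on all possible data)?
No, not equivalent

Query 1 returns: [(4,)]
Query 2 returns: [(3,)]

Reason: COUNT(*) counts rows, COUNT(DISTINCT category) counts unique categorys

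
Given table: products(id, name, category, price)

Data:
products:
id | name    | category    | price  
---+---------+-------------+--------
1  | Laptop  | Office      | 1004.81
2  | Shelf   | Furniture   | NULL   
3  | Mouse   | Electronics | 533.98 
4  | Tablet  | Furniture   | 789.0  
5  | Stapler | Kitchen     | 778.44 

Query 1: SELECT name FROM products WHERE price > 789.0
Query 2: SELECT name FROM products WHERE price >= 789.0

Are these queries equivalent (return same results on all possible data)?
No, not equivalent

Query 1 returns: [('Laptop',)]
Query 2 returns: [('Laptop',), ('Tablet',)]

Reason: > vs >= gives different results when price = 789.0 exists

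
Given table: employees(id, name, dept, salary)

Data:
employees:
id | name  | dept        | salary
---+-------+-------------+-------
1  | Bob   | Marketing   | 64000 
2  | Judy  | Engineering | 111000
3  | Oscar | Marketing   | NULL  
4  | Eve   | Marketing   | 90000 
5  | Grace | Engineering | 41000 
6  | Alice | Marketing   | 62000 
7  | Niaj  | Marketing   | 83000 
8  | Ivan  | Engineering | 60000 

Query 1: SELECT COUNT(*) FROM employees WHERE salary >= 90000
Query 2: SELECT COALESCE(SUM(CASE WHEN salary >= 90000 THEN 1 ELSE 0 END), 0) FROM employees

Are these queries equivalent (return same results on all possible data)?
Yes, equivalent

Both queries return: [(2,)]

Reason: COUNT with WHERE vs conditional SUM (COALESCE handles empty-table NULL)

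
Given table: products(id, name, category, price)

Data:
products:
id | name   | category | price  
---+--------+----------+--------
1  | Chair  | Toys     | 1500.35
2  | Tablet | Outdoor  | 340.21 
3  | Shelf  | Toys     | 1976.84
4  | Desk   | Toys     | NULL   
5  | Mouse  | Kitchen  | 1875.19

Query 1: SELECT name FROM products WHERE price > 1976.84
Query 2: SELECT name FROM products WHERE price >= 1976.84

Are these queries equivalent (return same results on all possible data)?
No, not equivalent

Query 1 returns: []
Query 2 returns: [('Shelf',)]

Reason: > vs >= gives different results when price = 1976.84 exists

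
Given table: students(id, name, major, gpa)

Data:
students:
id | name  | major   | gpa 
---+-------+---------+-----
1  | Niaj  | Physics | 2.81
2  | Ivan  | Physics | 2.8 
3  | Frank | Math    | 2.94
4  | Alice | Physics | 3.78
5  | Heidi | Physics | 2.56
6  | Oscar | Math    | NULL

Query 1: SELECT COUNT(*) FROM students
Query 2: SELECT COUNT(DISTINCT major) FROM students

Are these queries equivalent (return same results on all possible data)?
No, not equivalent

Query 1 returns: [(6,)]
Query 2 returns: [(2,)]

Reason: COUNT(*) counts rows, COUNT(DISTINCT major) counts unique majors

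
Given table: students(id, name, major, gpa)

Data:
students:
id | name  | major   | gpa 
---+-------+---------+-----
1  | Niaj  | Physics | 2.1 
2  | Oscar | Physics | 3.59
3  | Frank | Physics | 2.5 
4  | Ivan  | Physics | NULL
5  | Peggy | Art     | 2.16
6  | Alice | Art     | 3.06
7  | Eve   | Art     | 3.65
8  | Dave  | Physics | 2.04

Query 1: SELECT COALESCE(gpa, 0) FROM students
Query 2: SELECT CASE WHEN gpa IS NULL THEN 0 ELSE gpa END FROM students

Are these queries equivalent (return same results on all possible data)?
Yes, equivalent

Both queries return: [(0,), (2.04,), (2.1,), (2.16,), (2.5,), (3.06,), (3.59,), (3.65,)]

Reason: COALESCE vs CASE for NULL handling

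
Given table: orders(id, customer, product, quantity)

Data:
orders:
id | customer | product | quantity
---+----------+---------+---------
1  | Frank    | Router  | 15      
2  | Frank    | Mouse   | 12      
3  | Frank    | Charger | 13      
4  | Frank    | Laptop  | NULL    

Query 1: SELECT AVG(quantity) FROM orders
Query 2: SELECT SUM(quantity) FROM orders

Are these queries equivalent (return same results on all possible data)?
No, not equivalent

Query 1 returns: [(13.333333333333334,)]
Query 2 returns: [(40,)]

Reason: AVG vs SUM give different aggregate values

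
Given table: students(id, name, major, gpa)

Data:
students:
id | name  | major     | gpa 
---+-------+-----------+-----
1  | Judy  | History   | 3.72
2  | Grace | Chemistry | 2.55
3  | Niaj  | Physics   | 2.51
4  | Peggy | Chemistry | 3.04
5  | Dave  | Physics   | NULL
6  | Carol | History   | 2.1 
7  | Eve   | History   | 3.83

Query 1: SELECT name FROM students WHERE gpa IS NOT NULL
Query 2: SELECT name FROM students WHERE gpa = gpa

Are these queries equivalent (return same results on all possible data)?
Yes, equivalent

Both queries return: [('Carol',), ('Eve',), ('Grace',), ('Judy',), ('Niaj',), ('Peggy',)]

Reason: IS NOT NULL vs self-equality (both exclude NULLs)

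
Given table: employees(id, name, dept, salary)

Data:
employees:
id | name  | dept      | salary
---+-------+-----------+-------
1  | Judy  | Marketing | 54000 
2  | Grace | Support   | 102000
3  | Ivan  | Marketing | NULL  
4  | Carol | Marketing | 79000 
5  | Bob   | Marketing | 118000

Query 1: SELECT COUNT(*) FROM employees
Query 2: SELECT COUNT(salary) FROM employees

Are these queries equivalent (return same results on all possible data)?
No, not equivalent

Query 1 returns: [(5,)]
Query 2 returns: [(4,)]

Reason: COUNT(*) includes NULLs, COUNT(column) excludes them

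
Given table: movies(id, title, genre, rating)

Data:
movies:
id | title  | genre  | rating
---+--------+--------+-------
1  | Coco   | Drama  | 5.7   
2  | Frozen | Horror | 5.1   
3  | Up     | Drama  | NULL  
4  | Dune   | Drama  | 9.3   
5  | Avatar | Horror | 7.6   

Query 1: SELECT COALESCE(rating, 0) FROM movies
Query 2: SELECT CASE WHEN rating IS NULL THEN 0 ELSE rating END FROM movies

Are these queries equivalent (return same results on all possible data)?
Yes, equivalent

Both queries return: [(0,), (5.1,), (5.7,), (7.6,), (9.3,)]

Reason: COALESCE vs CASE for NULL handling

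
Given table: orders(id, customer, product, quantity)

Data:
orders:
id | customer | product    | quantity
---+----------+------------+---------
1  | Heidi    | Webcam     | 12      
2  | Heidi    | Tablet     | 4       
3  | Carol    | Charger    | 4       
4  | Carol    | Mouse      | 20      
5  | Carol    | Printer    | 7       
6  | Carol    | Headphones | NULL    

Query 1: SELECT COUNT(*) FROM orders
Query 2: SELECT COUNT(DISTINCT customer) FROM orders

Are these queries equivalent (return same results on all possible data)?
No, not equivalent

Query 1 returns: [(6,)]
Query 2 returns: [(2,)]

Reason: COUNT(*) counts rows, COUNT(DISTINCT customer) counts unique customers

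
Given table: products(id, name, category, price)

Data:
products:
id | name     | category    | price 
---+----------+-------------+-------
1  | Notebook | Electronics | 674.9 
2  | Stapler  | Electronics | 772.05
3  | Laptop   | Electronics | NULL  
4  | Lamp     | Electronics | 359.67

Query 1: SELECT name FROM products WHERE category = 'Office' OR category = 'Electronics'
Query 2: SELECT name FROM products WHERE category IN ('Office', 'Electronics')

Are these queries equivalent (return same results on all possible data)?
Yes, equivalent

Both queries return: [('Lamp',), ('Laptop',), ('Notebook',), ('Stapler',)]

Reason: OR vs IN are equivalent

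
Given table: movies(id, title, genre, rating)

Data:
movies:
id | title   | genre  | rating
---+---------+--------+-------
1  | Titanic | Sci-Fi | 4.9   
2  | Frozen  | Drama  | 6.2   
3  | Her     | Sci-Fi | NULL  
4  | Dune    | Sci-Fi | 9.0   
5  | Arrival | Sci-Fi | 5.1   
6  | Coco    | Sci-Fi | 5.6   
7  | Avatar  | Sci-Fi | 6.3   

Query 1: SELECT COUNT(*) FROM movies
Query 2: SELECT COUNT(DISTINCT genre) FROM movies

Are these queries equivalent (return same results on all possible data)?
No, not equivalent

Query 1 returns: [(7,)]
Query 2 returns: [(2,)]

Reason: COUNT(*) counts rows, COUNT(DISTINCT genre) counts unique genres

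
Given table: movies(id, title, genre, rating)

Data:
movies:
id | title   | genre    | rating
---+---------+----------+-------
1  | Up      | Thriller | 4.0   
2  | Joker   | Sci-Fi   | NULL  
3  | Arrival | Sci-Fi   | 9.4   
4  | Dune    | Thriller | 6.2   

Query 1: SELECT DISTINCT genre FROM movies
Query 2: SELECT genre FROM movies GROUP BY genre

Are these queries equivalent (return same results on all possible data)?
Yes, equivalent

Both queries return: [('Sci-Fi',), ('Thriller',)]

Reason: Both get unique genres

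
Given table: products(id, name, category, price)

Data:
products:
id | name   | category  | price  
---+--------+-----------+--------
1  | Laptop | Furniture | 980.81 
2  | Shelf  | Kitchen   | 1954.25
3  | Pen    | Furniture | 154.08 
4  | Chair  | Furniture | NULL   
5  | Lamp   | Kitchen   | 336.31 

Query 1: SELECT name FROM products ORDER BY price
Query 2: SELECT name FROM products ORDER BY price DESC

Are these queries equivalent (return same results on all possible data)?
No, not equivalent

Query 1 returns: [('Chair',), ('Pen',), ('Lamp',), ('Laptop',), ('Shelf',)]
Query 2 returns: [('Shelf',), ('Laptop',), ('Lamp',), ('Pen',), ('Chair',)]

Reason: ASC vs DESC gives opposite ordering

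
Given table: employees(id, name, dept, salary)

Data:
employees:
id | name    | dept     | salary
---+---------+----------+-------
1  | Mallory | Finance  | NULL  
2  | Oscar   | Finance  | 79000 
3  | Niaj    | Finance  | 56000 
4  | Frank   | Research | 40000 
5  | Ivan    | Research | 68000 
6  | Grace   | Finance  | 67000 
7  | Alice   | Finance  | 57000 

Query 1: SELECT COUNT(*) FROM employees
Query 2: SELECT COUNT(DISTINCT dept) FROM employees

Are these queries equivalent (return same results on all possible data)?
No, not equivalent

Query 1 returns: [(7,)]
Query 2 returns: [(2,)]

Reason: COUNT(*) counts rows, COUNT(DISTINCT dept) counts unique depts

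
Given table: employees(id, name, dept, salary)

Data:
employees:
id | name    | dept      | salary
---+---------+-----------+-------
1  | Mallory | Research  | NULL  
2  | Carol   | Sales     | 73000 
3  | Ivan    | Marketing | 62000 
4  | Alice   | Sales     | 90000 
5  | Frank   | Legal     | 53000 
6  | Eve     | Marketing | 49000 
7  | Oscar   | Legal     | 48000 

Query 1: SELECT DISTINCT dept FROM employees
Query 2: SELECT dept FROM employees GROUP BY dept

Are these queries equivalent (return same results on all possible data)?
Yes, equivalent

Both queries return: [('Legal',), ('Marketing',), ('Research',), ('Sales',)]

Reason: Both get unique depts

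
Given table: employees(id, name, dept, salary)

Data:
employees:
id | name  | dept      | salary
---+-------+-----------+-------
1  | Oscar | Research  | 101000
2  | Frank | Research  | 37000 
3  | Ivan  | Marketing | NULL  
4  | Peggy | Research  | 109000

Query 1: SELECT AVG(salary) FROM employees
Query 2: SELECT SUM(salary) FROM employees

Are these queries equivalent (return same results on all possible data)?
No, not equivalent

Query 1 returns: [(82333.33333333333,)]
Query 2 returns: [(247000,)]

Reason: AVG vs SUM give different aggregate values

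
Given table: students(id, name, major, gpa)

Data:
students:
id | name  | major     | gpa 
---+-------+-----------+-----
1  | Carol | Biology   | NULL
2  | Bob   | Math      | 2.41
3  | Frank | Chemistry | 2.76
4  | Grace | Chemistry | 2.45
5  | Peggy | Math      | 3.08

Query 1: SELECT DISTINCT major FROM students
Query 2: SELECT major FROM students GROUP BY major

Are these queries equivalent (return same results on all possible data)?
Yes, equivalent

Both queries return: [('Biology',), ('Chemistry',), ('Math',)]

Reason: Both get unique majors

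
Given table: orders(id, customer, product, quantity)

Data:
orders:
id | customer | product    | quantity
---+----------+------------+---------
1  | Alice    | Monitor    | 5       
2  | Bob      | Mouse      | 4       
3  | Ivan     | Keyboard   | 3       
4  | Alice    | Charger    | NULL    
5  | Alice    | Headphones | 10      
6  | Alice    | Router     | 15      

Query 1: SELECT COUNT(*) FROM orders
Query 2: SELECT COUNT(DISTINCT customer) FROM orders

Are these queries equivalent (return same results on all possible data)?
No, not equivalent

Query 1 returns: [(6,)]
Query 2 returns: [(3,)]

Reason: COUNT(*) counts rows, COUNT(DISTINCT customer) counts unique customers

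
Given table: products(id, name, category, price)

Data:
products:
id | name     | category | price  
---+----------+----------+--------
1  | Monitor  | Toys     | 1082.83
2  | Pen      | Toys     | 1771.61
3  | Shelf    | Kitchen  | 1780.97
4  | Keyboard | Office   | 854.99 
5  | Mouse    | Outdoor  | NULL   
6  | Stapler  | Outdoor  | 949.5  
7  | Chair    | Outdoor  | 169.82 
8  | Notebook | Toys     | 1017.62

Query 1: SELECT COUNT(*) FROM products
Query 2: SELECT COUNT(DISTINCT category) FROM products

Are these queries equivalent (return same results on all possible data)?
No, not equivalent

Query 1 returns: [(8,)]
Query 2 returns: [(4,)]

Reason: COUNT(*) counts rows, COUNT(DISTINCT category) counts unique categorys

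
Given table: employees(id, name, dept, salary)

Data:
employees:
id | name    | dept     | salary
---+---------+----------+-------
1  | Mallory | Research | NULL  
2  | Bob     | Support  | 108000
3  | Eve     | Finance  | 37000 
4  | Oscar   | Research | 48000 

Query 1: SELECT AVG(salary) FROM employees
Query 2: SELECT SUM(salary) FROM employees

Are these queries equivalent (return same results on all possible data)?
No, not equivalent

Query 1 returns: [(64333.333333333336,)]
Query 2 returns: [(193000,)]

Reason: AVG vs SUM give different aggregate values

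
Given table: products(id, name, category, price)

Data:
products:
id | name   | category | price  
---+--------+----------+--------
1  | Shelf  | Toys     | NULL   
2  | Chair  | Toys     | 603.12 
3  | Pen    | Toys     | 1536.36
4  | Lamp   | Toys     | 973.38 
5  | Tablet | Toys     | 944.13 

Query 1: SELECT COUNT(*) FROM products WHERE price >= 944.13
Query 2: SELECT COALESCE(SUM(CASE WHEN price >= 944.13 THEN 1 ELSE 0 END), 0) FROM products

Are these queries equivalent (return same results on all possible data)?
Yes, equivalent

Both queries return: [(3,)]

Reason: COUNT with WHERE vs conditional SUM (COALESCE handles empty-table NULL)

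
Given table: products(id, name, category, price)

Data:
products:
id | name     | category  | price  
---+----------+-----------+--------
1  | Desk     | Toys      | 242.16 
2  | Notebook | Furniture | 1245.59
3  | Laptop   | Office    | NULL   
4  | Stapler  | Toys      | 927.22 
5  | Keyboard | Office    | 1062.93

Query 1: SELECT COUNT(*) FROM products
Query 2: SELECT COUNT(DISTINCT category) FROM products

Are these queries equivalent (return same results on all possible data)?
No, not equivalent

Query 1 returns: [(5,)]
Query 2 returns: [(3,)]

Reason: COUNT(*) counts rows, COUNT(DISTINCT category) counts unique categorys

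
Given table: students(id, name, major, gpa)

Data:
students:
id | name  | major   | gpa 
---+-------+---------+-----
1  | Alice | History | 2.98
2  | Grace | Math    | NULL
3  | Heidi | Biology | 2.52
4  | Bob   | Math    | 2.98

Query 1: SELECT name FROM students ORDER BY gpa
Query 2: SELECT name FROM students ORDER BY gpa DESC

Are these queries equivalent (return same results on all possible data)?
No, not equivalent

Query 1 returns: [('Grace',), ('Heidi',), ('Alice',), ('Bob',)]
Query 2 returns: [('Alice',), ('Bob',), ('Heidi',), ('Grace',)]

Reason: ASC vs DESC gives opposite ordering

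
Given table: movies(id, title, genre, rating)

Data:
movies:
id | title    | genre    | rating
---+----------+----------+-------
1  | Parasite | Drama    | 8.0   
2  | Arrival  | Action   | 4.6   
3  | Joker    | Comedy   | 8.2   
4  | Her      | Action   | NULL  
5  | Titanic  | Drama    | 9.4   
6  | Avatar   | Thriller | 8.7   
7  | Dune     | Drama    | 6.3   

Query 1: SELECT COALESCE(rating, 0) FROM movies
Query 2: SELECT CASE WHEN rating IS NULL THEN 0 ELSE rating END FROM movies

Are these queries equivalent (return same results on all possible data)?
Yes, equivalent

Both queries return: [(0,), (4.6,), (6.3,), (8.0,), (8.2,), (8.7,), (9.4,)]

Reason: COALESCE vs CASE for NULL handling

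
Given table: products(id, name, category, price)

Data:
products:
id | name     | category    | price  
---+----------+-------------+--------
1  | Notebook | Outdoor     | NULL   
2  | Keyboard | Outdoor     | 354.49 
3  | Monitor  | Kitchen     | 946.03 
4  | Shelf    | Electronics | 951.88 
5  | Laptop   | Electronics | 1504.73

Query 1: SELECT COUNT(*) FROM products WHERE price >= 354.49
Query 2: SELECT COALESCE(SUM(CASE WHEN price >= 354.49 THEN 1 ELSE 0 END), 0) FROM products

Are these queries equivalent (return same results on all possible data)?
Yes, equivalent

Both queries return: [(4,)]

Reason: COUNT with WHERE vs conditional SUM (COALESCE handles empty-table NULL)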